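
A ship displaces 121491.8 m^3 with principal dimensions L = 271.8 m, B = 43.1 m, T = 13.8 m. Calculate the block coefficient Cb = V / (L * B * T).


Formula: Cb = V / (L * B * T)
Step 1 — L * B * T = 271.8 * 43.1 * 13.8 = 161661.204 m^3
Step 2 — Cb = 121491.8 / 161661.204 ≈ 0.75152 (5 s.f.)

0.75152


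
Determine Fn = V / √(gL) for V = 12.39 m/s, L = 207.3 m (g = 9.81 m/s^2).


Formula: Fn = V / sqrt(g * L)
Step 1 — g * L = 9.81 * 207.3 = 2033.613
Step 2 — sqrt(g * L) = sqrt(2033.613) = 45.095598
Step 3 — Fn = 12.39 / 45.095598 ≈ 0.27475 (5 s.f.)

0.27475


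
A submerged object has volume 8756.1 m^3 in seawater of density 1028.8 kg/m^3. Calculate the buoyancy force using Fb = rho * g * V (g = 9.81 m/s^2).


Formula: Fb = rho * g * V
Substituting: Fb = 1028.8 * 9.81 * 8756.1
Intermediate: 1028.8 * 9.81 = 10092.528
Result: Fb = 10092.528 * 8756.1 ≈ 88371000 N (5 s.f.)

88371000 N


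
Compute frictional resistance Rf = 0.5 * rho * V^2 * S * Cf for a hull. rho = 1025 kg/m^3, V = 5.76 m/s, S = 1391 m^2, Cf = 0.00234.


Formula: Rf = 0.5 * rho * V^2 * S * Cf
Step 1 — V^2 = 5.76^2 = 33.1776
Step 2 — 0.5 * rho * V^2 = 0.5 * 1025 * 33.1776 = 17003.52
Step 3 — Rf = 17003.52 * 1391 * 0.00234 ≈ 55345 N (5 s.f.)

55345 N


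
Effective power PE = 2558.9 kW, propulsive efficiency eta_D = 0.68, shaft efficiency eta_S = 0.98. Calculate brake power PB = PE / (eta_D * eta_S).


Formula: PB = PE / (eta_D * eta_S)
Step 1 — combined efficiency = eta_D * eta_S = 0.68 * 0.98 = 0.6664
Step 2 — PB = 2558.9 / 0.6664 ≈ 3839.9 kW (5 s.f.)

3839.9 kW


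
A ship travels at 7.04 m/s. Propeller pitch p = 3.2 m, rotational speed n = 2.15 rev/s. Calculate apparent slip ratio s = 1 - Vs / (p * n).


Formula: s = 1 - Vs / (p * n)
Step 1 — p * n = 3.2 * 2.15 = 6.88
Step 2 — Vs / (p*n) = 7.04 / 6.88 = 1.023256 (6 d.p.)
Step 3 — s = 1 - 1.023256 = -0.023256

-0.023256


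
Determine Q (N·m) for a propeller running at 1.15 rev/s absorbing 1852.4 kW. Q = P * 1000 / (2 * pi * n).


Formula: Q = P_W / (2 * pi * n)
Step 1 — P_W = 1852.4 kW * 1000 = 1852400.0 W
Step 2 — 2 * pi * n = 2 * pi * 1.15 = 7.225663
Step 3 — Q = 1852400.0 / 7.225663 ≈ 256360 N·m (5 s.f.)

256360 N·m


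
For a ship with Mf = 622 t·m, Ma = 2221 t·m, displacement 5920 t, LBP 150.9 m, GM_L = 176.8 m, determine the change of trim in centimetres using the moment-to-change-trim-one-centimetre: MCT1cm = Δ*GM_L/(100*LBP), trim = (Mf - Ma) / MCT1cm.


Formula: net trimming moment = Mf - Ma; MCT1cm = Δ*GM_L/(100*LBP); trim = net moment / MCT1cm
Step 1 — net trimming moment = 622 - 2221 = -1599 t·m
Step 2 — MCT1cm = 5920 * 176.8 / (100 * 150.9) = 69.3609 t·m/cm
Step 3 — trim = -1599 / 69.3609 ≈ -23.053 cm (5 s.f.)

-23.053 cm


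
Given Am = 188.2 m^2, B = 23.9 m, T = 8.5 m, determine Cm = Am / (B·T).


Formula: Cm = Am / (B * T)
Step 1 — B * T = 23.9 * 8.5 = 203.15 m^2
Step 2 — Cm = 188.2 / 203.15 ≈ 0.92641 (5 s.f.)

0.92641


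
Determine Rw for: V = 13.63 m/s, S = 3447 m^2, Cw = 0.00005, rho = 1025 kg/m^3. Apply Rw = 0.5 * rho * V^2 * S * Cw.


Formula: Rw = 0.5 * rho * V^2 * S * Cw
Step 1 — V^2 = 13.63^2 = 185.7769
Step 2 — 0.5 * rho * V^2 = 0.5 * 1025 * 185.7769 = 95210.66125
Step 3 — Rw = 95210.66125 * 3447 * 0.00005 ≈ 16410 N (5 s.f.)

16410 N


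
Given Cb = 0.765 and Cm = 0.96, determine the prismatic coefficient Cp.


Formula: Cp = Cb / Cm
Substituting: Cp = 0.765 / 0.96
Result: Cp ≈ 0.79688 (5 s.f.)

0.79688


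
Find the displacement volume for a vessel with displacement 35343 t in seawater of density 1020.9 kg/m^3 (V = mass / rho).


Formula: V = mass / rho
Step 1 — convert tonnes to kg: 35343 t * 1000 = 35343000 kg
Step 2 — V = 35343000 / 1020.9 ≈ 34619 m^3 (5 s.f.)

34619 m^3


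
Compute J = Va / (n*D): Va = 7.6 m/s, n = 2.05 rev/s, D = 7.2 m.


Formula: J = Va / (n * D)
Step 1 — n * D = 2.05 * 7.2 = 14.76
Step 2 — J = 7.6 / 14.76 ≈ 0.51491 (5 s.f.)

0.51491


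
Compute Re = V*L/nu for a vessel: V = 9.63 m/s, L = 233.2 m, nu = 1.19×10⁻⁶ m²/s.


Formula: Re = V * L / nu
Step 1 — V * L = 9.63 * 233.2 = 2245.716 m^2/s
Step 2 — Re = 2245.716 / 1.19e-6 = 1.89e+09

1.89e+09


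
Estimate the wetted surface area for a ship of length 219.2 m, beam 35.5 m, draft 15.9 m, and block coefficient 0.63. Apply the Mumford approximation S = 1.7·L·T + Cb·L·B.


Formula: S = 1.7*L*T + V/T with V = Cb*L*B*T, i.e. S = L * (1.7*T + Cb*B)
Step 1 — 1.7*T = 1.7 * 15.9 = 27.03 m
Step 2 — Cb*B = 0.63 * 35.5 = 22.365 m
Step 3 — 1.7*T + Cb*B = 27.03 + 22.365 = 49.395 m
Step 4 — S = 219.2 * 49.395 ≈ 10827 m^2 (5 s.f.)

10827 m^2


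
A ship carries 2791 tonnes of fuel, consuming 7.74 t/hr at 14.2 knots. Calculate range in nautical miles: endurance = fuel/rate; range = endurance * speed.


Formula: endurance = fuel / rate; range = endurance * speed
Step 1 — endurance = 2791 / 7.74 = 360.5943 hours
Step 2 — range = 360.5943 * 14.2 ≈ 5120.4 nautical miles (5 s.f.)

5120.4 NM


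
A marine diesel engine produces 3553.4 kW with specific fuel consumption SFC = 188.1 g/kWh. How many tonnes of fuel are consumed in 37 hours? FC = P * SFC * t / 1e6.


Formula: FC (tonnes) = P * SFC * t / 1,000,000
Step 1 — P * SFC * t = 3553.4 * 188.1 * 37 = 24730597.98 g
Step 2 — FC (tonnes) = 24730597.98 / 1,000,000 ≈ 24.731 tonnes (5 s.f.)

24.731 tonnes


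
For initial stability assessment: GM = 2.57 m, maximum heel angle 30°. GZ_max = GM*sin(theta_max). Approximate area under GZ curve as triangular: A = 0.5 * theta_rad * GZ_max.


Formula: GZ_max = GM * sin(theta); Area = 0.5 * theta_rad * GZ_max
Step 1 — GZ_max = 2.57 * sin(30°) = 2.57 * 0.5 = 1.285 m
Step 2 — theta_rad = 30 * pi/180 = 0.523599 rad
Step 3 — Area = 0.5 * 0.523599 * 1.285 ≈ 0.33641 m·rad (5 s.f.)

0.33641 m·rad


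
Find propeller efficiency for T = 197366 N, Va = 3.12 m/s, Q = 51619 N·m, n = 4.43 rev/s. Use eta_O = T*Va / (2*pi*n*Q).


Formula: eta = T * Va / (2 * pi * n * Q)
Step 1 — numerator = T * Va = 197366 * 3.12 = 615781.92
Step 2 — 2 * pi * n = 2 * pi * 4.43 = 27.834511
Step 3 — denominator = 27.834511 * 51619 = 1436789.62
Step 4 — eta = 615781.92 / 1436789.62 ≈ 0.42858 (5 s.f.)

0.42858


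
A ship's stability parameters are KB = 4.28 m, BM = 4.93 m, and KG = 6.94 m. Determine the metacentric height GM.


Formula: GM = KB + BM - KG
Step 1 — KM = KB + BM = 4.28 + 4.93 = 9.21 m
Step 2 — GM = KM - KG = 9.21 - 6.94 = 2.27 m

2.27 m


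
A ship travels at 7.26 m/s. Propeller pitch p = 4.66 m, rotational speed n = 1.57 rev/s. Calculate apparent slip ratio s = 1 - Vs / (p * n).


Formula: s = 1 - Vs / (p * n)
Step 1 — p * n = 4.66 * 1.57 = 7.3162
Step 2 — Vs / (p*n) = 7.26 / 7.3162 = 0.992318 (6 d.p.)
Step 3 — s = 1 - 0.992318 = 0.007682

0.007682


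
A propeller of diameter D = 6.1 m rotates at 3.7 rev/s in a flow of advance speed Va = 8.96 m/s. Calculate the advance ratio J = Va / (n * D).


Formula: J = Va / (n * D)
Step 1 — n * D = 3.7 * 6.1 = 22.57
Step 2 — J = 8.96 / 22.57 ≈ 0.39699 (5 s.f.)

0.39699


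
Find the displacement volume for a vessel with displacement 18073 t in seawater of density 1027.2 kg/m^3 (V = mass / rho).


Formula: V = mass / rho
Step 1 — convert tonnes to kg: 18073 t * 1000 = 18073000 kg
Step 2 — V = 18073000 / 1027.2 ≈ 17594 m^3 (5 s.f.)

17594 m^3


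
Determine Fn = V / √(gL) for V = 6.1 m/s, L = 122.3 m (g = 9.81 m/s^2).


Formula: Fn = V / sqrt(g * L)
Step 1 — g * L = 9.81 * 122.3 = 1199.763
Step 2 — sqrt(g * L) = sqrt(1199.763) = 34.637595
Step 3 — Fn = 6.1 / 34.637595 ≈ 0.17611 (5 s.f.)

0.17611


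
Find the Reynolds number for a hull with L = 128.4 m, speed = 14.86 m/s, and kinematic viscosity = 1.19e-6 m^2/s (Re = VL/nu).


Formula: Re = V * L / nu
Step 1 — V * L = 14.86 * 128.4 = 1908.024 m^2/s
Step 2 — Re = 1908.024 / 1.19e-6 = 1.60e+09

1.60e+09


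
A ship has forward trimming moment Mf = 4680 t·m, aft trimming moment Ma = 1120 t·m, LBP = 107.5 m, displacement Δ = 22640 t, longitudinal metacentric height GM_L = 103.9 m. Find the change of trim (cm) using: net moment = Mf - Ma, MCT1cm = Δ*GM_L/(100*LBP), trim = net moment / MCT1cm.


Formula: net trimming moment = Mf - Ma; MCT1cm = Δ*GM_L/(100*LBP); trim = net moment / MCT1cm
Step 1 — net trimming moment = 4680 - 1120 = 3560 t·m
Step 2 — MCT1cm = 22640 * 103.9 / (100 * 107.5) = 218.8182 t·m/cm
Step 3 — trim = 3560 / 218.8182 ≈ 16.269 cm (5 s.f.)

16.269 cm


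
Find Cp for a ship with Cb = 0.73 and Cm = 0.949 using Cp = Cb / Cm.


Formula: Cp = Cb / Cm
Substituting: Cp = 0.73 / 0.949
Result: Cp ≈ 0.76923 (5 s.f.)

0.76923


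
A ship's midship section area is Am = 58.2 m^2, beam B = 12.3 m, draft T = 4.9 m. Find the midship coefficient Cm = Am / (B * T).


Formula: Cm = Am / (B * T)
Step 1 — B * T = 12.3 * 4.9 = 60.27 m^2
Step 2 — Cm = 58.2 / 60.27 ≈ 0.96565 (5 s.f.)

0.96565


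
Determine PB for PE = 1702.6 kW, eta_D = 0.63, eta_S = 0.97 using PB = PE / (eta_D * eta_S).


Formula: PB = PE / (eta_D * eta_S)
Step 1 — combined efficiency = eta_D * eta_S = 0.63 * 0.97 = 0.6111
Step 2 — PB = 1702.6 / 0.6111 ≈ 2786.1 kW (5 s.f.)

2786.1 kW


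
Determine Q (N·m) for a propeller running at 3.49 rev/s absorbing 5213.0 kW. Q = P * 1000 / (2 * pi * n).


Formula: Q = P_W / (2 * pi * n)
Step 1 — P_W = 5213.0 kW * 1000 = 5213000.0 W
Step 2 — 2 * pi * n = 2 * pi * 3.49 = 21.928317
Step 3 — Q = 5213000.0 / 21.928317 ≈ 237730 N·m (5 s.f.)

237730 N·m


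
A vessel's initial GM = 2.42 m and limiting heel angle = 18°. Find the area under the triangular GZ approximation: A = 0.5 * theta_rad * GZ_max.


Formula: GZ_max = GM * sin(theta); Area = 0.5 * theta_rad * GZ_max
Step 1 — GZ_max = 2.42 * sin(18°) = 2.42 * 0.309017 = 0.747821 m
Step 2 — theta_rad = 18 * pi/180 = 0.314159 rad
Step 3 — Area = 0.5 * 0.314159 * 0.747821 ≈ 0.11747 m·rad (5 s.f.)

0.11747 m·rad


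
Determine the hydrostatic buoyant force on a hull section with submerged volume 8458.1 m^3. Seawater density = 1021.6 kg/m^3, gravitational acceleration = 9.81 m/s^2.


Formula: Fb = rho * g * V
Substituting: Fb = 1021.6 * 9.81 * 8458.1
Intermediate: 1021.6 * 9.81 = 10021.896
Result: Fb = 10021.896 * 8458.1 ≈ 84766000 N (5 s.f.)

84766000 N


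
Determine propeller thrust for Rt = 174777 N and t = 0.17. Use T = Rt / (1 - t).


Formula: T = Rt / (1 - t)
Step 1 — (1 - t) = 1 - 0.17 = 0.83
Step 2 — T = 174777 / 0.83 ≈ 210570 N (5 s.f.)

210570 N


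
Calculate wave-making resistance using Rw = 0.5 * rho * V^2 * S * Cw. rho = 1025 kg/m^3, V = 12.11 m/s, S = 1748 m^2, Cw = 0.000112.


Formula: Rw = 0.5 * rho * V^2 * S * Cw
Step 1 — V^2 = 12.11^2 = 146.6521
Step 2 — 0.5 * rho * V^2 = 0.5 * 1025 * 146.6521 = 75159.20125
Step 3 — Rw = 75159.20125 * 1748 * 0.000112 ≈ 14714 N (5 s.f.)

14714 N


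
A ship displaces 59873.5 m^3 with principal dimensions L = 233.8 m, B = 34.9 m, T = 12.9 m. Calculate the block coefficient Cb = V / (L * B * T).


Formula: Cb = V / (L * B * T)
Step 1 — L * B * T = 233.8 * 34.9 * 12.9 = 105259.098 m^3
Step 2 — Cb = 59873.5 / 105259.098 ≈ 0.56882 (5 s.f.)

0.56882


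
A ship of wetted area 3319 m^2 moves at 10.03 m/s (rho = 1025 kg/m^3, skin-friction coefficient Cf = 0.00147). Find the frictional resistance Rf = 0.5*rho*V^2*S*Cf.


Formula: Rf = 0.5 * rho * V^2 * S * Cf
Step 1 — V^2 = 10.03^2 = 100.6009
Step 2 — 0.5 * rho * V^2 = 0.5 * 1025 * 100.6009 = 51557.96125
Step 3 — Rf = 51557.96125 * 3319 * 0.00147 ≈ 251550 N (5 s.f.)

251550 N


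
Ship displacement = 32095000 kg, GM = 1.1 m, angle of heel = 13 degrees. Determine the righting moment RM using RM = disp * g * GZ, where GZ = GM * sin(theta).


Formula: GZ = GM * sin(theta); RM = disp * g * GZ
Step 1 — GZ = 1.1 * sin(13°) = 1.1 * 0.224951 = 0.247446 m
Step 2 — RM = 32095000 * 9.81 * 0.247446 ≈ 77909000 N·m (5 s.f.)

77909000 N·m


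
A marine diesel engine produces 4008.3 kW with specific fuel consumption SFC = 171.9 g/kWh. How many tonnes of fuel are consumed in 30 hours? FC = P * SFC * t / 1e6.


Formula: FC (tonnes) = P * SFC * t / 1,000,000
Step 1 — P * SFC * t = 4008.3 * 171.9 * 30 = 20670803.1 g
Step 2 — FC (tonnes) = 20670803.1 / 1,000,000 ≈ 20.671 tonnes (5 s.f.)

20.671 tonnes


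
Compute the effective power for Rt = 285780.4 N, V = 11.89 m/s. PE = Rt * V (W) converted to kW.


Formula: PE = Rt * V / 1000 (kW)
Step 1 — PE (W) = 285780.4 * 11.89 = 3397928.956 W
Step 2 — PE (kW) = 3397928.956 / 1000 ≈ 3397.9 kW (5 s.f.)

3397.9 kW


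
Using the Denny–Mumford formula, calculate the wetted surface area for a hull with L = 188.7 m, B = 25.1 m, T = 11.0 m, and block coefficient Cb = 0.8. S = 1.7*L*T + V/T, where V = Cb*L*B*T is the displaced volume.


Formula: S = 1.7*L*T + V/T with V = Cb*L*B*T, i.e. S = L * (1.7*T + Cb*B)
Step 1 — 1.7*T = 1.7 * 11.0 = 18.7 m
Step 2 — Cb*B = 0.8 * 25.1 = 20.08 m
Step 3 — 1.7*T + Cb*B = 18.7 + 20.08 = 38.78 m
Step 4 — S = 188.7 * 38.78 ≈ 7317.8 m^2 (5 s.f.)

7317.8 m^2


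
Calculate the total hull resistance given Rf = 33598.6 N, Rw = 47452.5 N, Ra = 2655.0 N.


Formula: Rt = Rf + Rw + Ra
Substituting: Rt = 33598.6 + 47452.5 + 2655.0
Result: Rt = 83706.1 N

83706.1 N


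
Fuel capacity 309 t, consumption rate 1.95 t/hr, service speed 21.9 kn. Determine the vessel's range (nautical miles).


Formula: endurance = fuel / rate; range = endurance * speed
Step 1 — endurance = 309 / 1.95 = 158.4615 hours
Step 2 — range = 158.4615 * 21.9 ≈ 3470.3 nautical miles (5 s.f.)

3470.3 NM


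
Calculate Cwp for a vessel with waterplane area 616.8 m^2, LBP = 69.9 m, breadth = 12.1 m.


Formula: Cwp = Aw / (L * B)
Step 1 — L * B = 69.9 * 12.1 = 845.79 m^2
Step 2 — Cwp = 616.8 / 845.79 ≈ 0.72926 (5 s.f.)

0.72926


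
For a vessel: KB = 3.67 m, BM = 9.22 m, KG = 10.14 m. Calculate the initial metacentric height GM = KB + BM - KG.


Formula: GM = KB + BM - KG
Step 1 — KM = KB + BM = 3.67 + 9.22 = 12.89 m
Step 2 — GM = KM - KG = 12.89 - 10.14 = 2.75 m

2.75 m


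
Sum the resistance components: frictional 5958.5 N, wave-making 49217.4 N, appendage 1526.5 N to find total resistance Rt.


Formula: Rt = Rf + Rw + Ra
Substituting: Rt = 5958.5 + 49217.4 + 1526.5
Result: Rt = 56702.4 N

56702.4 N


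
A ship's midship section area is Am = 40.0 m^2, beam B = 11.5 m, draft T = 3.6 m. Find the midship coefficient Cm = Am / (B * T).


Formula: Cm = Am / (B * T)
Step 1 — B * T = 11.5 * 3.6 = 41.4 m^2
Step 2 — Cm = 40.0 / 41.4 ≈ 0.96618 (5 s.f.)

0.96618


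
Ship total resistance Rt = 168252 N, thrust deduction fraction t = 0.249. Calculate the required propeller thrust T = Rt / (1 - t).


Formula: T = Rt / (1 - t)
Step 1 — (1 - t) = 1 - 0.249 = 0.751
Step 2 — T = 168252 / 0.751 ≈ 224040 N (5 s.f.)

224040 N


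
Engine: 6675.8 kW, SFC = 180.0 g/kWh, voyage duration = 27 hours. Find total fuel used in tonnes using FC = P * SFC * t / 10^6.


Formula: FC (tonnes) = P * SFC * t / 1,000,000
Step 1 — P * SFC * t = 6675.8 * 180.0 * 27 = 32444388.0 g
Step 2 — FC (tonnes) = 32444388.0 / 1,000,000 ≈ 32.444 tonnes (5 s.f.)

32.444 tonnes


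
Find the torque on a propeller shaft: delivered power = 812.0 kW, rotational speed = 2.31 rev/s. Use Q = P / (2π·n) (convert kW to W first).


Formula: Q = P_W / (2 * pi * n)
Step 1 — P_W = 812.0 kW * 1000 = 812000.0 W
Step 2 — 2 * pi * n = 2 * pi * 2.31 = 14.514158
Step 3 — Q = 812000.0 / 14.514158 ≈ 55945 N·m (5 s.f.)

55945 N·m


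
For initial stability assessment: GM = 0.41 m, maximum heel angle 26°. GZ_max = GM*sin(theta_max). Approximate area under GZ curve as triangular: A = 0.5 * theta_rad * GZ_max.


Formula: GZ_max = GM * sin(theta); Area = 0.5 * theta_rad * GZ_max
Step 1 — GZ_max = 0.41 * sin(26°) = 0.41 * 0.438371 = 0.179732 m
Step 2 — theta_rad = 26 * pi/180 = 0.453786 rad
Step 3 — Area = 0.5 * 0.453786 * 0.179732 ≈ 0.040780 m·rad (5 s.f.)

0.040780 m·rad


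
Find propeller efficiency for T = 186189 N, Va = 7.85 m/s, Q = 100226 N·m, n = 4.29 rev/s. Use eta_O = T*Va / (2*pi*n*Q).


Formula: eta = T * Va / (2 * pi * n * Q)
Step 1 — numerator = T * Va = 186189 * 7.85 = 1461583.65
Step 2 — 2 * pi * n = 2 * pi * 4.29 = 26.954865
Step 3 — denominator = 26.954865 * 100226 = 2701578.3
Step 4 — eta = 1461583.65 / 2701578.3 ≈ 0.54101 (5 s.f.)

0.54101


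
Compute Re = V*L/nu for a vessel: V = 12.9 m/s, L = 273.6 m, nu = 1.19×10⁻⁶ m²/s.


Formula: Re = V * L / nu
Step 1 — V * L = 12.9 * 273.6 = 3529.44 m^2/s
Step 2 — Re = 3529.44 / 1.19e-6 = 2.97e+09

2.97e+09


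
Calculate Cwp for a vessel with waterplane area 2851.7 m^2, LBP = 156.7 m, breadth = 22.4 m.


Formula: Cwp = Aw / (L * B)
Step 1 — L * B = 156.7 * 22.4 = 3510.08 m^2
Step 2 — Cwp = 2851.7 / 3510.08 ≈ 0.81243 (5 s.f.)

0.81243


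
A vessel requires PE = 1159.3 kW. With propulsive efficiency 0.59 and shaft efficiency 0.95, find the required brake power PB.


Formula: PB = PE / (eta_D * eta_S)
Step 1 — combined efficiency = eta_D * eta_S = 0.59 * 0.95 = 0.5605
Step 2 — PB = 1159.3 / 0.5605 ≈ 2068.3 kW (5 s.f.)

2068.3 kW


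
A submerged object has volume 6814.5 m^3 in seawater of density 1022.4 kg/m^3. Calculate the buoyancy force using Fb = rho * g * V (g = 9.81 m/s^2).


Formula: Fb = rho * g * V
Substituting: Fb = 1022.4 * 9.81 * 6814.5
Intermediate: 1022.4 * 9.81 = 10029.744
Result: Fb = 10029.744 * 6814.5 ≈ 68348000 N (5 s.f.)

68348000 N


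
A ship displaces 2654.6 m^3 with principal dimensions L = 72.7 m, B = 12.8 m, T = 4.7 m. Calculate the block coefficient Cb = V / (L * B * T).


Formula: Cb = V / (L * B * T)
Step 1 — L * B * T = 72.7 * 12.8 * 4.7 = 4373.632 m^3
Step 2 — Cb = 2654.6 / 4373.632 ≈ 0.60696 (5 s.f.)

0.60696


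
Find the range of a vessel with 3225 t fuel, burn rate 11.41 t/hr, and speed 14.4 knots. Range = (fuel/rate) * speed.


Formula: endurance = fuel / rate; range = endurance * speed
Step 1 — endurance = 3225 / 11.41 = 282.6468 hours
Step 2 — range = 282.6468 * 14.4 ≈ 4070.1 nautical miles (5 s.f.)

4070.1 NM


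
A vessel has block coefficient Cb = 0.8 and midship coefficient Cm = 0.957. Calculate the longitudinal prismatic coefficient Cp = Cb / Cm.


Formula: Cp = Cb / Cm
Substituting: Cp = 0.8 / 0.957
Result: Cp ≈ 0.83595 (5 s.f.)

0.83595


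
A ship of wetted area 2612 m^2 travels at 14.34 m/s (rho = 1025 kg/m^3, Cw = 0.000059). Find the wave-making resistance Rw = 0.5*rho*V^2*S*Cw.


Formula: Rw = 0.5 * rho * V^2 * S * Cw
Step 1 — V^2 = 14.34^2 = 205.6356
Step 2 — 0.5 * rho * V^2 = 0.5 * 1025 * 205.6356 = 105388.245
Step 3 — Rw = 105388.245 * 2612 * 0.000059 ≈ 16241 N (5 s.f.)

16241 N


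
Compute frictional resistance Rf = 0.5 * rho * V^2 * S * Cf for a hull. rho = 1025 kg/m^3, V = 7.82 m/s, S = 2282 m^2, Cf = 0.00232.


Formula: Rf = 0.5 * rho * V^2 * S * Cf
Step 1 — V^2 = 7.82^2 = 61.1524
Step 2 — 0.5 * rho * V^2 = 0.5 * 1025 * 61.1524 = 31340.605
Step 3 — Rf = 31340.605 * 2282 * 0.00232 ≈ 165920 N (5 s.f.)

165920 N


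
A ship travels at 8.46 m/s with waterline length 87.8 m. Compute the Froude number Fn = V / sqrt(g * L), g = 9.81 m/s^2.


Formula: Fn = V / sqrt(g * L)
Step 1 — g * L = 9.81 * 87.8 = 861.318
Step 2 — sqrt(g * L) = sqrt(861.318) = 29.34822
Step 3 — Fn = 8.46 / 29.34822 ≈ 0.28826 (5 s.f.)

0.28826


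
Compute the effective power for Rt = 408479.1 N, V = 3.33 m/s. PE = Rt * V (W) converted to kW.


Formula: PE = Rt * V / 1000 (kW)
Step 1 — PE (W) = 408479.1 * 3.33 = 1360235.403 W
Step 2 — PE (kW) = 1360235.403 / 1000 ≈ 1360.2 kW (5 s.f.)

1360.2 kW


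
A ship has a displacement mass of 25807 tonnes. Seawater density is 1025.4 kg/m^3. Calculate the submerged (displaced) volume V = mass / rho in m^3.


Formula: V = mass / rho
Step 1 — convert tonnes to kg: 25807 t * 1000 = 25807000 kg
Step 2 — V = 25807000 / 1025.4 ≈ 25168 m^3 (5 s.f.)

25168 m^3


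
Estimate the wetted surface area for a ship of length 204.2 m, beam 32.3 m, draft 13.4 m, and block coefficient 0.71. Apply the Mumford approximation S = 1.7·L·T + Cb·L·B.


Formula: S = 1.7*L*T + V/T with V = Cb*L*B*T, i.e. S = L * (1.7*T + Cb*B)
Step 1 — 1.7*T = 1.7 * 13.4 = 22.78 m
Step 2 — Cb*B = 0.71 * 32.3 = 22.933 m
Step 3 — 1.7*T + Cb*B = 22.78 + 22.933 = 45.713 m
Step 4 — S = 204.2 * 45.713 ≈ 9334.6 m^2 (5 s.f.)

9334.6 m^2


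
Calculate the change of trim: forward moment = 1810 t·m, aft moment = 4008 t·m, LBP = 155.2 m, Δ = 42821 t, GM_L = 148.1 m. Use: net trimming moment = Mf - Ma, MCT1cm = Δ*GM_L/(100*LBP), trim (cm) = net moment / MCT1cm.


Formula: net trimming moment = Mf - Ma; MCT1cm = Δ*GM_L/(100*LBP); trim = net moment / MCT1cm
Step 1 — net trimming moment = 1810 - 4008 = -2198 t·m
Step 2 — MCT1cm = 42821 * 148.1 / (100 * 155.2) = 408.6205 t·m/cm
Step 3 — trim = -2198 / 408.6205 ≈ -5.3791 cm (5 s.f.)

-5.3791 cm


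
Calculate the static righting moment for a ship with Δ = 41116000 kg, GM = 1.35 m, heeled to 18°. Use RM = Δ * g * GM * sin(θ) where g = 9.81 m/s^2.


Formula: GZ = GM * sin(theta); RM = disp * g * GZ
Step 1 — GZ = 1.35 * sin(18°) = 1.35 * 0.309017 = 0.417173 m
Step 2 — RM = 41116000 * 9.81 * 0.417173 ≈ 168270000 N·m (5 s.f.)

168270000 N·m


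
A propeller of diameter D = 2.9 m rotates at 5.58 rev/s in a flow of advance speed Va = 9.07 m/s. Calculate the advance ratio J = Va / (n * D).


Formula: J = Va / (n * D)
Step 1 — n * D = 5.58 * 2.9 = 16.182
Step 2 — J = 9.07 / 16.182 ≈ 0.56050 (5 s.f.)

0.56050


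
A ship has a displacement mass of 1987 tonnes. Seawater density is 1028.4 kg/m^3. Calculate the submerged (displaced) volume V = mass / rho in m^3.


Formula: V = mass / rho
Step 1 — convert tonnes to kg: 1987 t * 1000 = 1987000 kg
Step 2 — V = 1987000 / 1028.4 ≈ 1932.1 m^3 (5 s.f.)

1932.1 m^3


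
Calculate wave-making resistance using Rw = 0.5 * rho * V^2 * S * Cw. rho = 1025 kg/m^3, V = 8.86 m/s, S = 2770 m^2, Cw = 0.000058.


Formula: Rw = 0.5 * rho * V^2 * S * Cw
Step 1 — V^2 = 8.86^2 = 78.4996
Step 2 — 0.5 * rho * V^2 = 0.5 * 1025 * 78.4996 = 40231.045
Step 3 — Rw = 40231.045 * 2770 * 0.000058 ≈ 6463.5 N (5 s.f.)

6463.5 N


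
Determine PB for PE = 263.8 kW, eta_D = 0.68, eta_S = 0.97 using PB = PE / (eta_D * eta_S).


Formula: PB = PE / (eta_D * eta_S)
Step 1 — combined efficiency = eta_D * eta_S = 0.68 * 0.97 = 0.6596
Step 2 — PB = 263.8 / 0.6596 ≈ 399.94 kW (5 s.f.)

399.94 kW


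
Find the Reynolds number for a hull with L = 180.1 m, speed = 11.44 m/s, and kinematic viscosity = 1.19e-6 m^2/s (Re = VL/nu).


Formula: Re = V * L / nu
Step 1 — V * L = 11.44 * 180.1 = 2060.344 m^2/s
Step 2 — Re = 2060.344 / 1.19e-6 = 1.73e+09

1.73e+09


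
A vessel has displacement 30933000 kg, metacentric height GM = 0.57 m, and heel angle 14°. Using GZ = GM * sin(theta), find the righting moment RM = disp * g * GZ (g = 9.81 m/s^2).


Formula: GZ = GM * sin(theta); RM = disp * g * GZ
Step 1 — GZ = 0.57 * sin(14°) = 0.57 * 0.241922 = 0.137896 m
Step 2 — RM = 30933000 * 9.81 * 0.137896 ≈ 41845000 N·m (5 s.f.)

41845000 N·m


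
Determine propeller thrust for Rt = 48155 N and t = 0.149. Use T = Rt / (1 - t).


Formula: T = Rt / (1 - t)
Step 1 — (1 - t) = 1 - 0.149 = 0.851
Step 2 — T = 48155 / 0.851 ≈ 56586 N (5 s.f.)

56586 N


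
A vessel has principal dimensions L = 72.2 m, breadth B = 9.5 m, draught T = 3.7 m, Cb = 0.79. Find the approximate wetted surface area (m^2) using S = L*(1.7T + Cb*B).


Formula: S = 1.7*L*T + V/T with V = Cb*L*B*T, i.e. S = L * (1.7*T + Cb*B)
Step 1 — 1.7*T = 1.7 * 3.7 = 6.29 m
Step 2 — Cb*B = 0.79 * 9.5 = 7.505 m
Step 3 — 1.7*T + Cb*B = 6.29 + 7.505 = 13.795 m
Step 4 — S = 72.2 * 13.795 ≈ 996.00 m^2 (5 s.f.)

996.00 m^2


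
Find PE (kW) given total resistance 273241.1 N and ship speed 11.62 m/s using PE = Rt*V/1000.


Formula: PE = Rt * V / 1000 (kW)
Step 1 — PE (W) = 273241.1 * 11.62 = 3175061.582 W
Step 2 — PE (kW) = 3175061.582 / 1000 ≈ 3175.1 kW (5 s.f.)

3175.1 kW


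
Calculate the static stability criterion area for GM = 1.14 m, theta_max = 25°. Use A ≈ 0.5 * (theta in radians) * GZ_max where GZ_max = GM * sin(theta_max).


Formula: GZ_max = GM * sin(theta); Area = 0.5 * theta_rad * GZ_max
Step 1 — GZ_max = 1.14 * sin(25°) = 1.14 * 0.422618 = 0.481785 m
Step 2 — theta_rad = 25 * pi/180 = 0.436332 rad
Step 3 — Area = 0.5 * 0.436332 * 0.481785 ≈ 0.10511 m·rad (5 s.f.)

0.10511 m·rad


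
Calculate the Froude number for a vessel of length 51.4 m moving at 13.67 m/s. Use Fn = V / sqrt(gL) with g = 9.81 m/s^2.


Formula: Fn = V / sqrt(g * L)
Step 1 — g * L = 9.81 * 51.4 = 504.234
Step 2 — sqrt(g * L) = sqrt(504.234) = 22.455155
Step 3 — Fn = 13.67 / 22.455155 ≈ 0.60877 (5 s.f.)

0.60877


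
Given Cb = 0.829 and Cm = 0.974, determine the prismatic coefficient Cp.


Formula: Cp = Cb / Cm
Substituting: Cp = 0.829 / 0.974
Result: Cp ≈ 0.85113 (5 s.f.)

0.85113


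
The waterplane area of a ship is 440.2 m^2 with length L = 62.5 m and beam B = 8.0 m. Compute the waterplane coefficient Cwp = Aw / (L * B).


Formula: Cwp = Aw / (L * B)
Step 1 — L * B = 62.5 * 8.0 = 500.0 m^2
Step 2 — Cwp = 440.2 / 500.0 ≈ 0.88040 (5 s.f.)

0.88040


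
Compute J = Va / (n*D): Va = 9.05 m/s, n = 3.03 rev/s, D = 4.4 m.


Formula: J = Va / (n * D)
Step 1 — n * D = 3.03 * 4.4 = 13.332
Step 2 — J = 9.05 / 13.332 ≈ 0.67882 (5 s.f.)

0.67882


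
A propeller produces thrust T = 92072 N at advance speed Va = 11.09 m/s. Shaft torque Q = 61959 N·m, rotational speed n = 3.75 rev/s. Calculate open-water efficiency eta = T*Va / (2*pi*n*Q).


Formula: eta = T * Va / (2 * pi * n * Q)
Step 1 — numerator = T * Va = 92072 * 11.09 = 1021078.48
Step 2 — 2 * pi * n = 2 * pi * 3.75 = 23.561945
Step 3 — denominator = 23.561945 * 61959 = 1459874.55
Step 4 — eta = 1021078.48 / 1459874.55 ≈ 0.69943 (5 s.f.)

0.69943


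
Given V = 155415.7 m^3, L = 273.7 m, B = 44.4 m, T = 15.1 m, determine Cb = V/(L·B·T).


Formula: Cb = V / (L * B * T)
Step 1 — L * B * T = 273.7 * 44.4 * 15.1 = 183499.428 m^3
Step 2 — Cb = 155415.7 / 183499.428 ≈ 0.84695 (5 s.f.)

0.84695


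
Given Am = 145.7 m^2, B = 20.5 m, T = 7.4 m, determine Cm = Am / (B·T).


Formula: Cm = Am / (B * T)
Step 1 — B * T = 20.5 * 7.4 = 151.7 m^2
Step 2 — Cm = 145.7 / 151.7 ≈ 0.96045 (5 s.f.)

0.96045


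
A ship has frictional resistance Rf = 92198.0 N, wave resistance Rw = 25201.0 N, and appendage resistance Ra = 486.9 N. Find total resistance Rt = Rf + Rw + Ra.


Formula: Rt = Rf + Rw + Ra
Substituting: Rt = 92198.0 + 25201.0 + 486.9
Result: Rt = 117885.9 N

117885.9 N


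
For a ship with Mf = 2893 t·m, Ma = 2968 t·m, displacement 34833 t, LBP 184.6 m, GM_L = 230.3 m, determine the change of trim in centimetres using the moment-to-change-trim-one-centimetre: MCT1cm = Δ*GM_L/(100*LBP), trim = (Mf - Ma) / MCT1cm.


Formula: net trimming moment = Mf - Ma; MCT1cm = Δ*GM_L/(100*LBP); trim = net moment / MCT1cm
Step 1 — net trimming moment = 2893 - 2968 = -75 t·m
Step 2 — MCT1cm = 34833 * 230.3 / (100 * 184.6) = 434.5634 t·m/cm
Step 3 — trim = -75 / 434.5634 ≈ -0.17259 cm (5 s.f.)

-0.17259 cm


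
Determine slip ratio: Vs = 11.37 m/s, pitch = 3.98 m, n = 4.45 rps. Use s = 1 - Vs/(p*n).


Formula: s = 1 - Vs / (p * n)
Step 1 — p * n = 3.98 * 4.45 = 17.711
Step 2 — Vs / (p*n) = 11.37 / 17.711 = 0.641974 (6 d.p.)
Step 3 — s = 1 - 0.641974 = 0.358026

0.358026


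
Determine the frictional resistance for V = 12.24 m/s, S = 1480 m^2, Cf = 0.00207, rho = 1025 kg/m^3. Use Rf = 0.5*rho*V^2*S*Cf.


Formula: Rf = 0.5 * rho * V^2 * S * Cf
Step 1 — V^2 = 12.24^2 = 149.8176
Step 2 — 0.5 * rho * V^2 = 0.5 * 1025 * 149.8176 = 76781.52
Step 3 — Rf = 76781.52 * 1480 * 0.00207 ≈ 235230 N (5 s.f.)

235230 N


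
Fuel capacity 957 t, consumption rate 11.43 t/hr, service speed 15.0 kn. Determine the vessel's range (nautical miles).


Formula: endurance = fuel / rate; range = endurance * speed
Step 1 — endurance = 957 / 11.43 = 83.727 hours
Step 2 — range = 83.727 * 15.0 ≈ 1255.9 nautical miles (5 s.f.)

1255.9 NM


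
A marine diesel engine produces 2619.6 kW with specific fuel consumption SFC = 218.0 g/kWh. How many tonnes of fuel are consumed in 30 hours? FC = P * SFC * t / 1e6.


Formula: FC (tonnes) = P * SFC * t / 1,000,000
Step 1 — P * SFC * t = 2619.6 * 218.0 * 30 = 17132184.0 g
Step 2 — FC (tonnes) = 17132184.0 / 1,000,000 ≈ 17.132 tonnes (5 s.f.)

17.132 tonnes


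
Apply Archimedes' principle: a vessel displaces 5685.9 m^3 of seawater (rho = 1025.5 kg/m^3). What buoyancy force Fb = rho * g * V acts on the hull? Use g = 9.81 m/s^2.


Formula: Fb = rho * g * V
Substituting: Fb = 1025.5 * 9.81 * 5685.9
Intermediate: 1025.5 * 9.81 = 10060.155
Result: Fb = 10060.155 * 5685.9 ≈ 57201000 N (5 s.f.)

57201000 N


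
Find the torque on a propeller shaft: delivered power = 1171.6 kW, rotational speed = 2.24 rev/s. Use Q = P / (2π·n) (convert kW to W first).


Formula: Q = P_W / (2 * pi * n)
Step 1 — P_W = 1171.6 kW * 1000 = 1171600.0 W
Step 2 — 2 * pi * n = 2 * pi * 2.24 = 14.074335
Step 3 — Q = 1171600.0 / 14.074335 ≈ 83244 N·m (5 s.f.)

83244 N·m


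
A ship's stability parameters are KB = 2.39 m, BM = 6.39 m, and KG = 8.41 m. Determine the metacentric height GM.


Formula: GM = KB + BM - KG
Step 1 — KM = KB + BM = 2.39 + 6.39 = 8.78 m
Step 2 — GM = KM - KG = 8.78 - 8.41 = 0.37 m

0.37 m


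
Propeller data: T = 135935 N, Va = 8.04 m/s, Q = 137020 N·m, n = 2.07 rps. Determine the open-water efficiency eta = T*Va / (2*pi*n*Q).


Formula: eta = T * Va / (2 * pi * n * Q)
Step 1 — numerator = T * Va = 135935 * 8.04 = 1092917.4
Step 2 — 2 * pi * n = 2 * pi * 2.07 = 13.006194
Step 3 — denominator = 13.006194 * 137020 = 1782108.7
Step 4 — eta = 1092917.4 / 1782108.7 ≈ 0.61327 (5 s.f.)

0.61327


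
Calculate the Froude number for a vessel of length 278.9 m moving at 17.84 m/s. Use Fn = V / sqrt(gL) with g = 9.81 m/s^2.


Formula: Fn = V / sqrt(g * L)
Step 1 — g * L = 9.81 * 278.9 = 2736.009
Step 2 — sqrt(g * L) = sqrt(2736.009) = 52.306873
Step 3 — Fn = 17.84 / 52.306873 ≈ 0.34106 (5 s.f.)

0.34106


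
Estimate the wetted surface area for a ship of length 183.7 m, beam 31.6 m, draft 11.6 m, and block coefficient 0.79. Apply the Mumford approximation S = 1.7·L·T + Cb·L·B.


Formula: S = 1.7*L*T + V/T with V = Cb*L*B*T, i.e. S = L * (1.7*T + Cb*B)
Step 1 — 1.7*T = 1.7 * 11.6 = 19.72 m
Step 2 — Cb*B = 0.79 * 31.6 = 24.964 m
Step 3 — 1.7*T + Cb*B = 19.72 + 24.964 = 44.684 m
Step 4 — S = 183.7 * 44.684 ≈ 8208.5 m^2 (5 s.f.)

8208.5 m^2


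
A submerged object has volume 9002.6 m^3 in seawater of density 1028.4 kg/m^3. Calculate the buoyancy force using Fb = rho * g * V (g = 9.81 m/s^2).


Formula: Fb = rho * g * V
Substituting: Fb = 1028.4 * 9.81 * 9002.6
Intermediate: 1028.4 * 9.81 = 10088.604
Result: Fb = 10088.604 * 9002.6 ≈ 90824000 N (5 s.f.)

90824000 N


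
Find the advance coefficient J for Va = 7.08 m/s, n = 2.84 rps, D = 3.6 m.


Formula: J = Va / (n * D)
Step 1 — n * D = 2.84 * 3.6 = 10.224
Step 2 — J = 7.08 / 10.224 ≈ 0.69249 (5 s.f.)

0.69249


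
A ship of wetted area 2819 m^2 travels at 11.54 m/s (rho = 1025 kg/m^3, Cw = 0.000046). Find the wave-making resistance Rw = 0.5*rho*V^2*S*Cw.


Formula: Rw = 0.5 * rho * V^2 * S * Cw
Step 1 — V^2 = 11.54^2 = 133.1716
Step 2 — 0.5 * rho * V^2 = 0.5 * 1025 * 133.1716 = 68250.445
Step 3 — Rw = 68250.445 * 2819 * 0.000046 ≈ 8850.3 N (5 s.f.)

8850.3 N


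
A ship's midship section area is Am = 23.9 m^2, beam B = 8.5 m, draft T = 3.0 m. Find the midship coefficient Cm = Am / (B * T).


Formula: Cm = Am / (B * T)
Step 1 — B * T = 8.5 * 3.0 = 25.5 m^2
Step 2 — Cm = 23.9 / 25.5 ≈ 0.93725 (5 s.f.)

0.93725


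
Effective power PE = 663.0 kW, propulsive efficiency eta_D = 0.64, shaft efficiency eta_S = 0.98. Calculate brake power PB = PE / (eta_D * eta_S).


Formula: PB = PE / (eta_D * eta_S)
Step 1 — combined efficiency = eta_D * eta_S = 0.64 * 0.98 = 0.6272
Step 2 — PB = 663.0 / 0.6272 ≈ 1057.1 kW (5 s.f.)

1057.1 kW


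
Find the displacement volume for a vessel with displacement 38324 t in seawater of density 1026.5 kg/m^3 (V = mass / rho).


Formula: V = mass / rho
Step 1 — convert tonnes to kg: 38324 t * 1000 = 38324000 kg
Step 2 — V = 38324000 / 1026.5 ≈ 37335 m^3 (5 s.f.)

37335 m^3


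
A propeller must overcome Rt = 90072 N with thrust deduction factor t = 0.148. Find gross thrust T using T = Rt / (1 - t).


Formula: T = Rt / (1 - t)
Step 1 — (1 - t) = 1 - 0.148 = 0.852
Step 2 — T = 90072 / 0.852 ≈ 105720 N (5 s.f.)

105720 N


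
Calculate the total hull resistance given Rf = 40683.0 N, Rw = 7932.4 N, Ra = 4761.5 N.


Formula: Rt = Rf + Rw + Ra
Substituting: Rt = 40683.0 + 7932.4 + 4761.5
Result: Rt = 53376.9 N

53376.9 N


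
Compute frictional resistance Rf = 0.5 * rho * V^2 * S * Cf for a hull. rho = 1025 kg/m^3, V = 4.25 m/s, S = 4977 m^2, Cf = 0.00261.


Formula: Rf = 0.5 * rho * V^2 * S * Cf
Step 1 — V^2 = 4.25^2 = 18.0625
Step 2 — 0.5 * rho * V^2 = 0.5 * 1025 * 18.0625 = 9257.03125
Step 3 — Rf = 9257.03125 * 4977 * 0.00261 ≈ 120250 N (5 s.f.)

120250 N


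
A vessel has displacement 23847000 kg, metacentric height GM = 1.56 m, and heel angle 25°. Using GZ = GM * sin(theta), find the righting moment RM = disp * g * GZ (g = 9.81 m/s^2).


Formula: GZ = GM * sin(theta); RM = disp * g * GZ
Step 1 — GZ = 1.56 * sin(25°) = 1.56 * 0.422618 = 0.659284 m
Step 2 — RM = 23847000 * 9.81 * 0.659284 ≈ 154230000 N·m (5 s.f.)

154230000 N·m


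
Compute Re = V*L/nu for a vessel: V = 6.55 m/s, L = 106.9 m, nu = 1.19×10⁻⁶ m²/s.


Formula: Re = V * L / nu
Step 1 — V * L = 6.55 * 106.9 = 700.195 m^2/s
Step 2 — Re = 700.195 / 1.19e-6 = 5.88e+08

5.88e+08


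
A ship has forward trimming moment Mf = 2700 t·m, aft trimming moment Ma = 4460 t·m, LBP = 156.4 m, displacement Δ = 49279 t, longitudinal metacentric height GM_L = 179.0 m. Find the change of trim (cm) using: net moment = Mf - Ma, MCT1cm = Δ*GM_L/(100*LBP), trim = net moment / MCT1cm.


Formula: net trimming moment = Mf - Ma; MCT1cm = Δ*GM_L/(100*LBP); trim = net moment / MCT1cm
Step 1 — net trimming moment = 2700 - 4460 = -1760 t·m
Step 2 — MCT1cm = 49279 * 179.0 / (100 * 156.4) = 563.9988 t·m/cm
Step 3 — trim = -1760 / 563.9988 ≈ -3.1206 cm (5 s.f.)

-3.1206 cm


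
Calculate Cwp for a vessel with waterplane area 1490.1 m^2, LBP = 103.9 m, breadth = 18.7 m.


Formula: Cwp = Aw / (L * B)
Step 1 — L * B = 103.9 * 18.7 = 1942.93 m^2
Step 2 — Cwp = 1490.1 / 1942.93 ≈ 0.76693 (5 s.f.)

0.76693


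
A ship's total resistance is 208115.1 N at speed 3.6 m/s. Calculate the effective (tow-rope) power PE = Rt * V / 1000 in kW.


Formula: PE = Rt * V / 1000 (kW)
Step 1 — PE (W) = 208115.1 * 3.6 = 749214.36 W
Step 2 — PE (kW) = 749214.36 / 1000 ≈ 749.21 kW (5 s.f.)

749.21 kW


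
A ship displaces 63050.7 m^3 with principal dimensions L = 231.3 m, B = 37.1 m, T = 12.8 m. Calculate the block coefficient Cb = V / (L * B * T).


Formula: Cb = V / (L * B * T)
Step 1 — L * B * T = 231.3 * 37.1 * 12.8 = 109839.744 m^3
Step 2 — Cb = 63050.7 / 109839.744 ≈ 0.57402 (5 s.f.)

0.57402


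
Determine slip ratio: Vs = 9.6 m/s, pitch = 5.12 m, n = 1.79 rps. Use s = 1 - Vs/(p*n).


Formula: s = 1 - Vs / (p * n)
Step 1 — p * n = 5.12 * 1.79 = 9.1648
Step 2 — Vs / (p*n) = 9.6 / 9.1648 = 1.047486 (6 d.p.)
Step 3 — s = 1 - 1.047486 = -0.047486

-0.047486


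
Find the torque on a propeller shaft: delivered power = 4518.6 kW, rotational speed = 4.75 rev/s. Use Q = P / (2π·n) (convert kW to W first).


Formula: Q = P_W / (2 * pi * n)
Step 1 — P_W = 4518.6 kW * 1000 = 4518600.0 W
Step 2 — 2 * pi * n = 2 * pi * 4.75 = 29.84513
Step 3 — Q = 4518600.0 / 29.84513 ≈ 151400 N·m (5 s.f.)

151400 N·m


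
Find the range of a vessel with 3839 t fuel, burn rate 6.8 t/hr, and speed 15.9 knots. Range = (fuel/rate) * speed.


Formula: endurance = fuel / rate; range = endurance * speed
Step 1 — endurance = 3839 / 6.8 = 564.5588 hours
Step 2 — range = 564.5588 * 15.9 ≈ 8976.5 nautical miles (5 s.f.)

8976.5 NM


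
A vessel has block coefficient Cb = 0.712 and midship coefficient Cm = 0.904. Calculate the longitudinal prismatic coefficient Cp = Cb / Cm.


Formula: Cp = Cb / Cm
Substituting: Cp = 0.712 / 0.904
Result: Cp ≈ 0.78761 (5 s.f.)

0.78761


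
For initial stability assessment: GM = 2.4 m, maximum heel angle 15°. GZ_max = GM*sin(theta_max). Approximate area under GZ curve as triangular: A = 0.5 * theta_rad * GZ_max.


Formula: GZ_max = GM * sin(theta); Area = 0.5 * theta_rad * GZ_max
Step 1 — GZ_max = 2.4 * sin(15°) = 2.4 * 0.258819 = 0.621166 m
Step 2 — theta_rad = 15 * pi/180 = 0.261799 rad
Step 3 — Area = 0.5 * 0.261799 * 0.621166 ≈ 0.081310 m·rad (5 s.f.)

0.081310 m·rad


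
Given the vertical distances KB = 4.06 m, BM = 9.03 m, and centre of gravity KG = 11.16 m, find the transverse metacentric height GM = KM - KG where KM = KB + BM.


Formula: GM = KB + BM - KG
Step 1 — KM = KB + BM = 4.06 + 9.03 = 13.09 m
Step 2 — GM = KM - KG = 13.09 - 11.16 = 1.93 m

1.93 m


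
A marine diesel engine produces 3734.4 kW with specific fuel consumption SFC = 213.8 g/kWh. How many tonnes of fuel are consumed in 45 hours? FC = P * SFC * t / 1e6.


Formula: FC (tonnes) = P * SFC * t / 1,000,000
Step 1 — P * SFC * t = 3734.4 * 213.8 * 45 = 35928662.4 g
Step 2 — FC (tonnes) = 35928662.4 / 1,000,000 ≈ 35.929 tonnes (5 s.f.)

35.929 tonnes


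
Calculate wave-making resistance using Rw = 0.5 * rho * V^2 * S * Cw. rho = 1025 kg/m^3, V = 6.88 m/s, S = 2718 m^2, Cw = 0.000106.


Formula: Rw = 0.5 * rho * V^2 * S * Cw
Step 1 — V^2 = 6.88^2 = 47.3344
Step 2 — 0.5 * rho * V^2 = 0.5 * 1025 * 47.3344 = 24258.88
Step 3 — Rw = 24258.88 * 2718 * 0.000106 ≈ 6989.2 N (5 s.f.)

6989.2 N


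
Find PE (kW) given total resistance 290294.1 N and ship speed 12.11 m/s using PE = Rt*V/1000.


Formula: PE = Rt * V / 1000 (kW)
Step 1 — PE (W) = 290294.1 * 12.11 = 3515461.551 W
Step 2 — PE (kW) = 3515461.551 / 1000 ≈ 3515.5 kW (5 s.f.)

3515.5 kW


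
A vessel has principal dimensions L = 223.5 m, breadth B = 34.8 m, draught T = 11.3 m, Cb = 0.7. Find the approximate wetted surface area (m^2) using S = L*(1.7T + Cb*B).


Formula: S = 1.7*L*T + V/T with V = Cb*L*B*T, i.e. S = L * (1.7*T + Cb*B)
Step 1 — 1.7*T = 1.7 * 11.3 = 19.21 m
Step 2 — Cb*B = 0.7 * 34.8 = 24.36 m
Step 3 — 1.7*T + Cb*B = 19.21 + 24.36 = 43.57 m
Step 4 — S = 223.5 * 43.57 ≈ 9737.9 m^2 (5 s.f.)

9737.9 m^2


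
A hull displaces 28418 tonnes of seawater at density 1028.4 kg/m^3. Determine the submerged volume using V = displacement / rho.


Formula: V = mass / rho
Step 1 — convert tonnes to kg: 28418 t * 1000 = 28418000 kg
Step 2 — V = 28418000 / 1028.4 ≈ 27633 m^3 (5 s.f.)

27633 m^3


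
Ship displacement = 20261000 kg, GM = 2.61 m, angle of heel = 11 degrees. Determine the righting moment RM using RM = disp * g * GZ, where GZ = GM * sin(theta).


Formula: GZ = GM * sin(theta); RM = disp * g * GZ
Step 1 — GZ = 2.61 * sin(11°) = 2.61 * 0.190809 = 0.498011 m
Step 2 — RM = 20261000 * 9.81 * 0.498011 ≈ 98985000 N·m (5 s.f.)

98985000 N·m


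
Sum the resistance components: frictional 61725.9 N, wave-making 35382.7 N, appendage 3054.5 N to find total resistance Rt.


Formula: Rt = Rf + Rw + Ra
Substituting: Rt = 61725.9 + 35382.7 + 3054.5
Result: Rt = 100163.1 N

100163.1 N
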